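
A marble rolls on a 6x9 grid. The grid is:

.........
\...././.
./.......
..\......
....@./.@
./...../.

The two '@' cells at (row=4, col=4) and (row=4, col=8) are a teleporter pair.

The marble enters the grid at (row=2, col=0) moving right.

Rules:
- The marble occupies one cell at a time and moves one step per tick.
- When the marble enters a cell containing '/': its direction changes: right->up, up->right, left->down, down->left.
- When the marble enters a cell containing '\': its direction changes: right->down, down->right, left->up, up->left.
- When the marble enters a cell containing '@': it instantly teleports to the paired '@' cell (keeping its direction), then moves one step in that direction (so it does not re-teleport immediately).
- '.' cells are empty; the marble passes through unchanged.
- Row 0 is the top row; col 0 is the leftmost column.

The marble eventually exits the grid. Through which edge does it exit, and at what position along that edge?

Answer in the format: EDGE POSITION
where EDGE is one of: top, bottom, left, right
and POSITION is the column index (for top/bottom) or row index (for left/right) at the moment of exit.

Step 1: enter (2,0), '.' pass, move right to (2,1)
Step 2: enter (2,1), '/' deflects right->up, move up to (1,1)
Step 3: enter (1,1), '.' pass, move up to (0,1)
Step 4: enter (0,1), '.' pass, move up to (-1,1)
Step 5: at (-1,1) — EXIT via top edge, pos 1

Answer: top 1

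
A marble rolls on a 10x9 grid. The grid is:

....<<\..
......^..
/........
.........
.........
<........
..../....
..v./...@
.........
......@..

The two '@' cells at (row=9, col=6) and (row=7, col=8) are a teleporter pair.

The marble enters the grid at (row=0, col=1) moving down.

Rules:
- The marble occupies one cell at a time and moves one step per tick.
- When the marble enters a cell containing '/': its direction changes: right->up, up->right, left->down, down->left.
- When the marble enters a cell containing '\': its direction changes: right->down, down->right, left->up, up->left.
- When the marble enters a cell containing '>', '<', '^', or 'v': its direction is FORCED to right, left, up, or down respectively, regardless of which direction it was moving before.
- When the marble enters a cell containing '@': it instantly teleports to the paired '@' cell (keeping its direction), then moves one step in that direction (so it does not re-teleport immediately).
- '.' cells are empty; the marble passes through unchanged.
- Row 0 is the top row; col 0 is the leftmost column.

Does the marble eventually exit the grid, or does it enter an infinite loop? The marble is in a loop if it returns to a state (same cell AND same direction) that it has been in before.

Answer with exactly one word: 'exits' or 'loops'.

Step 1: enter (0,1), '.' pass, move down to (1,1)
Step 2: enter (1,1), '.' pass, move down to (2,1)
Step 3: enter (2,1), '.' pass, move down to (3,1)
Step 4: enter (3,1), '.' pass, move down to (4,1)
Step 5: enter (4,1), '.' pass, move down to (5,1)
Step 6: enter (5,1), '.' pass, move down to (6,1)
Step 7: enter (6,1), '.' pass, move down to (7,1)
Step 8: enter (7,1), '.' pass, move down to (8,1)
Step 9: enter (8,1), '.' pass, move down to (9,1)
Step 10: enter (9,1), '.' pass, move down to (10,1)
Step 11: at (10,1) — EXIT via bottom edge, pos 1

Answer: exits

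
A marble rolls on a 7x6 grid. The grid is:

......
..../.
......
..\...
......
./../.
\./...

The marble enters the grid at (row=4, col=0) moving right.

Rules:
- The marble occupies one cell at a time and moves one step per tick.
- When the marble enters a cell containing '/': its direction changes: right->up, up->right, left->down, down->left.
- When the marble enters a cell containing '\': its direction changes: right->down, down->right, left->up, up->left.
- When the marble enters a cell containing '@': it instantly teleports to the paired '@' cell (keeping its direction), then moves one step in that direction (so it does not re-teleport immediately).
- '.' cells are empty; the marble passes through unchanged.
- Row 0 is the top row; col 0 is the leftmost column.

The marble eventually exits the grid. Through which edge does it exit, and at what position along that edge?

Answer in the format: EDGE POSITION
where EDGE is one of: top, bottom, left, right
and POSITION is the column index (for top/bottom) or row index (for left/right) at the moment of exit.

Answer: right 4

Derivation:
Step 1: enter (4,0), '.' pass, move right to (4,1)
Step 2: enter (4,1), '.' pass, move right to (4,2)
Step 3: enter (4,2), '.' pass, move right to (4,3)
Step 4: enter (4,3), '.' pass, move right to (4,4)
Step 5: enter (4,4), '.' pass, move right to (4,5)
Step 6: enter (4,5), '.' pass, move right to (4,6)
Step 7: at (4,6) — EXIT via right edge, pos 4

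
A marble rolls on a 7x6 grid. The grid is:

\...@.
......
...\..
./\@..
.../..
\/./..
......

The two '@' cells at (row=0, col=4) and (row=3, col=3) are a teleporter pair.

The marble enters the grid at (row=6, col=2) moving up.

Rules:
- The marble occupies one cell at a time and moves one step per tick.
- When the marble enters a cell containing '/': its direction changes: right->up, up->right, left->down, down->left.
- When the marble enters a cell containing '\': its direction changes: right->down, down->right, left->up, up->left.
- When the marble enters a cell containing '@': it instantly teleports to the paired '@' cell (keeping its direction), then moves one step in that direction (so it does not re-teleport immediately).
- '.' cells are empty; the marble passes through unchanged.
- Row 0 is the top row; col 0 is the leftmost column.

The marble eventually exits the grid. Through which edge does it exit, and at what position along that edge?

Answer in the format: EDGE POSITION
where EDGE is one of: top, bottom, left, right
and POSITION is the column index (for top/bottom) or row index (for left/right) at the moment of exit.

Answer: left 0

Derivation:
Step 1: enter (6,2), '.' pass, move up to (5,2)
Step 2: enter (5,2), '.' pass, move up to (4,2)
Step 3: enter (4,2), '.' pass, move up to (3,2)
Step 4: enter (3,2), '\' deflects up->left, move left to (3,1)
Step 5: enter (3,1), '/' deflects left->down, move down to (4,1)
Step 6: enter (4,1), '.' pass, move down to (5,1)
Step 7: enter (5,1), '/' deflects down->left, move left to (5,0)
Step 8: enter (5,0), '\' deflects left->up, move up to (4,0)
Step 9: enter (4,0), '.' pass, move up to (3,0)
Step 10: enter (3,0), '.' pass, move up to (2,0)
Step 11: enter (2,0), '.' pass, move up to (1,0)
Step 12: enter (1,0), '.' pass, move up to (0,0)
Step 13: enter (0,0), '\' deflects up->left, move left to (0,-1)
Step 14: at (0,-1) — EXIT via left edge, pos 0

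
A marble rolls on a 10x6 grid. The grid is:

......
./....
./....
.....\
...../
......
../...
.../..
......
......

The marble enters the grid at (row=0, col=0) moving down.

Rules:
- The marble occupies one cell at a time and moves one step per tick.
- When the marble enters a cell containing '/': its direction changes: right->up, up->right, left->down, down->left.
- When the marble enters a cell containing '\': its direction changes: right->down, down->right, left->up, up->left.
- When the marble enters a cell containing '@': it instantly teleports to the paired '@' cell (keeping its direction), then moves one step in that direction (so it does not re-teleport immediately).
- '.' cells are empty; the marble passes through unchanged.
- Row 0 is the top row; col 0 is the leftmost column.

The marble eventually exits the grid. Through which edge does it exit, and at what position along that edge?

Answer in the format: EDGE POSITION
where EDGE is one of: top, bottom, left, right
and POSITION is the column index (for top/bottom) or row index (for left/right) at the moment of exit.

Answer: bottom 0

Derivation:
Step 1: enter (0,0), '.' pass, move down to (1,0)
Step 2: enter (1,0), '.' pass, move down to (2,0)
Step 3: enter (2,0), '.' pass, move down to (3,0)
Step 4: enter (3,0), '.' pass, move down to (4,0)
Step 5: enter (4,0), '.' pass, move down to (5,0)
Step 6: enter (5,0), '.' pass, move down to (6,0)
Step 7: enter (6,0), '.' pass, move down to (7,0)
Step 8: enter (7,0), '.' pass, move down to (8,0)
Step 9: enter (8,0), '.' pass, move down to (9,0)
Step 10: enter (9,0), '.' pass, move down to (10,0)
Step 11: at (10,0) — EXIT via bottom edge, pos 0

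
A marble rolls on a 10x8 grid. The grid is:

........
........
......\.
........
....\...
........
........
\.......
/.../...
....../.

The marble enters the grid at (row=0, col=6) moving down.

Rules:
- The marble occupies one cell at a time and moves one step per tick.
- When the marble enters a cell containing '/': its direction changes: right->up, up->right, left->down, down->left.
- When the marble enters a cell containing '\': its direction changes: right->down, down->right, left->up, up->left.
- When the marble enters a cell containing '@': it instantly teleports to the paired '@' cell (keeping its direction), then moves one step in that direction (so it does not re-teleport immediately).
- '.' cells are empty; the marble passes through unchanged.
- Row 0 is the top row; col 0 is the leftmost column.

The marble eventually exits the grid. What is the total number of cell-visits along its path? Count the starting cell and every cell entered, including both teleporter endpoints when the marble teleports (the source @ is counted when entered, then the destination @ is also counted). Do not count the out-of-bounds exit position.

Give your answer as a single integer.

Step 1: enter (0,6), '.' pass, move down to (1,6)
Step 2: enter (1,6), '.' pass, move down to (2,6)
Step 3: enter (2,6), '\' deflects down->right, move right to (2,7)
Step 4: enter (2,7), '.' pass, move right to (2,8)
Step 5: at (2,8) — EXIT via right edge, pos 2
Path length (cell visits): 4

Answer: 4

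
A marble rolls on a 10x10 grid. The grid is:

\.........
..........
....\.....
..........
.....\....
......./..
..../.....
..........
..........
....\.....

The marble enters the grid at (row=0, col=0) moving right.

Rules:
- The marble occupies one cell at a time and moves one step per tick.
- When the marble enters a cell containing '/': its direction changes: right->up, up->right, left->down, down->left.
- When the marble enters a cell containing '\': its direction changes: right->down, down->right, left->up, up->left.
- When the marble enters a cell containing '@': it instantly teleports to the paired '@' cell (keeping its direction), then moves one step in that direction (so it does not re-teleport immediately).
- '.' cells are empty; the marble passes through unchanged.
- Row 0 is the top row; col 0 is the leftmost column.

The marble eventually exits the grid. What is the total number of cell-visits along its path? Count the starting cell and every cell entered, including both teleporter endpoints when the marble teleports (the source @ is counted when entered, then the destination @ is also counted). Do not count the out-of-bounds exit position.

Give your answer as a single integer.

Answer: 10

Derivation:
Step 1: enter (0,0), '\' deflects right->down, move down to (1,0)
Step 2: enter (1,0), '.' pass, move down to (2,0)
Step 3: enter (2,0), '.' pass, move down to (3,0)
Step 4: enter (3,0), '.' pass, move down to (4,0)
Step 5: enter (4,0), '.' pass, move down to (5,0)
Step 6: enter (5,0), '.' pass, move down to (6,0)
Step 7: enter (6,0), '.' pass, move down to (7,0)
Step 8: enter (7,0), '.' pass, move down to (8,0)
Step 9: enter (8,0), '.' pass, move down to (9,0)
Step 10: enter (9,0), '.' pass, move down to (10,0)
Step 11: at (10,0) — EXIT via bottom edge, pos 0
Path length (cell visits): 10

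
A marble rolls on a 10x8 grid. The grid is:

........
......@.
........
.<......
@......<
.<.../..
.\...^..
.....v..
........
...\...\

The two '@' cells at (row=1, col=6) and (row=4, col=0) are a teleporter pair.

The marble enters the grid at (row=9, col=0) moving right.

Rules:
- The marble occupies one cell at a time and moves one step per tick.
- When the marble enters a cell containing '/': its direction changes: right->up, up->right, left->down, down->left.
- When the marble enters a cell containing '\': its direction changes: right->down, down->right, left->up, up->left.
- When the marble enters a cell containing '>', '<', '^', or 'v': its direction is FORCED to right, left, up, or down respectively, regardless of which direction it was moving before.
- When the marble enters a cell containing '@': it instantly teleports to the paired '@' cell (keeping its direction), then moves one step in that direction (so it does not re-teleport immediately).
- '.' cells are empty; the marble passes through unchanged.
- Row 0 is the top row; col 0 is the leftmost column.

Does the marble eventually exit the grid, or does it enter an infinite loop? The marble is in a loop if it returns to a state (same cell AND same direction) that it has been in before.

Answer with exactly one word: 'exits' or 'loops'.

Answer: exits

Derivation:
Step 1: enter (9,0), '.' pass, move right to (9,1)
Step 2: enter (9,1), '.' pass, move right to (9,2)
Step 3: enter (9,2), '.' pass, move right to (9,3)
Step 4: enter (9,3), '\' deflects right->down, move down to (10,3)
Step 5: at (10,3) — EXIT via bottom edge, pos 3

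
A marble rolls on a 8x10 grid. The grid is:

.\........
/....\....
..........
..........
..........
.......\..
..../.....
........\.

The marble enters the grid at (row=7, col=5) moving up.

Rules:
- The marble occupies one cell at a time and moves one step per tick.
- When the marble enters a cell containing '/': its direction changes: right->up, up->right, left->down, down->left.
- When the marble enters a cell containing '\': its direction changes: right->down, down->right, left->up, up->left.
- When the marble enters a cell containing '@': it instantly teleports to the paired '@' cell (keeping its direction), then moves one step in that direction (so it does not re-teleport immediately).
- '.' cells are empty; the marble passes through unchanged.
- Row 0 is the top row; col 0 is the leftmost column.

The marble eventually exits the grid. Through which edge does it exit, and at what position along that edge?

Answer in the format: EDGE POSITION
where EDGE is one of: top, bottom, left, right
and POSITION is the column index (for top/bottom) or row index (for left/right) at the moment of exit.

Answer: bottom 0

Derivation:
Step 1: enter (7,5), '.' pass, move up to (6,5)
Step 2: enter (6,5), '.' pass, move up to (5,5)
Step 3: enter (5,5), '.' pass, move up to (4,5)
Step 4: enter (4,5), '.' pass, move up to (3,5)
Step 5: enter (3,5), '.' pass, move up to (2,5)
Step 6: enter (2,5), '.' pass, move up to (1,5)
Step 7: enter (1,5), '\' deflects up->left, move left to (1,4)
Step 8: enter (1,4), '.' pass, move left to (1,3)
Step 9: enter (1,3), '.' pass, move left to (1,2)
Step 10: enter (1,2), '.' pass, move left to (1,1)
Step 11: enter (1,1), '.' pass, move left to (1,0)
Step 12: enter (1,0), '/' deflects left->down, move down to (2,0)
Step 13: enter (2,0), '.' pass, move down to (3,0)
Step 14: enter (3,0), '.' pass, move down to (4,0)
Step 15: enter (4,0), '.' pass, move down to (5,0)
Step 16: enter (5,0), '.' pass, move down to (6,0)
Step 17: enter (6,0), '.' pass, move down to (7,0)
Step 18: enter (7,0), '.' pass, move down to (8,0)
Step 19: at (8,0) — EXIT via bottom edge, pos 0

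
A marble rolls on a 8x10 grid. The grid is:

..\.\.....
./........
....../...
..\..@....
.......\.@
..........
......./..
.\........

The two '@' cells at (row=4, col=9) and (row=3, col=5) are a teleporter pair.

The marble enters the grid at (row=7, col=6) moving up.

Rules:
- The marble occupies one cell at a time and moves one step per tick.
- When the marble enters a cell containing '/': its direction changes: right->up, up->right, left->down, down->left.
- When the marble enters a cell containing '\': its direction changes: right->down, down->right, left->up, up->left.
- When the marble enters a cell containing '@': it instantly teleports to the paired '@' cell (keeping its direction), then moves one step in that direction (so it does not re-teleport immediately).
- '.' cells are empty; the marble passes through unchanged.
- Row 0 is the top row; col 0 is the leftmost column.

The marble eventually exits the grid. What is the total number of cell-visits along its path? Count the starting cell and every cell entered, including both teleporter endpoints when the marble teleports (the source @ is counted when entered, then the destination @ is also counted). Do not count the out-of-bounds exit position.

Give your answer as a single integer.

Step 1: enter (7,6), '.' pass, move up to (6,6)
Step 2: enter (6,6), '.' pass, move up to (5,6)
Step 3: enter (5,6), '.' pass, move up to (4,6)
Step 4: enter (4,6), '.' pass, move up to (3,6)
Step 5: enter (3,6), '.' pass, move up to (2,6)
Step 6: enter (2,6), '/' deflects up->right, move right to (2,7)
Step 7: enter (2,7), '.' pass, move right to (2,8)
Step 8: enter (2,8), '.' pass, move right to (2,9)
Step 9: enter (2,9), '.' pass, move right to (2,10)
Step 10: at (2,10) — EXIT via right edge, pos 2
Path length (cell visits): 9

Answer: 9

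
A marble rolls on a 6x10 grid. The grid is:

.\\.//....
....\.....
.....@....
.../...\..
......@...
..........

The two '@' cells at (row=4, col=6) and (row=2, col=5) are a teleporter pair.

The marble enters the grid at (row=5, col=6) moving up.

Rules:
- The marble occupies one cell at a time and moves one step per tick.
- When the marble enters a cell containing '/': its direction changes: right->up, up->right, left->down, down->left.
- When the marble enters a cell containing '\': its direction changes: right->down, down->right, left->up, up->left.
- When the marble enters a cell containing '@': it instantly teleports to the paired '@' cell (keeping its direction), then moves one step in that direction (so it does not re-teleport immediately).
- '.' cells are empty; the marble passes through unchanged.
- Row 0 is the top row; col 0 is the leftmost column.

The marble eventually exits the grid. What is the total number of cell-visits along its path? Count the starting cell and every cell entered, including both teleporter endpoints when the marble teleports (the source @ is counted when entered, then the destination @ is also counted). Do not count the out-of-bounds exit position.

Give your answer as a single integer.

Step 1: enter (5,6), '.' pass, move up to (4,6)
Step 2: enter (4,6), '@' teleport (4,6)->(2,5), also enter (2,5), move up to (1,5)
Step 3: enter (1,5), '.' pass, move up to (0,5)
Step 4: enter (0,5), '/' deflects up->right, move right to (0,6)
Step 5: enter (0,6), '.' pass, move right to (0,7)
Step 6: enter (0,7), '.' pass, move right to (0,8)
Step 7: enter (0,8), '.' pass, move right to (0,9)
Step 8: enter (0,9), '.' pass, move right to (0,10)
Step 9: at (0,10) — EXIT via right edge, pos 0
Path length (cell visits): 9

Answer: 9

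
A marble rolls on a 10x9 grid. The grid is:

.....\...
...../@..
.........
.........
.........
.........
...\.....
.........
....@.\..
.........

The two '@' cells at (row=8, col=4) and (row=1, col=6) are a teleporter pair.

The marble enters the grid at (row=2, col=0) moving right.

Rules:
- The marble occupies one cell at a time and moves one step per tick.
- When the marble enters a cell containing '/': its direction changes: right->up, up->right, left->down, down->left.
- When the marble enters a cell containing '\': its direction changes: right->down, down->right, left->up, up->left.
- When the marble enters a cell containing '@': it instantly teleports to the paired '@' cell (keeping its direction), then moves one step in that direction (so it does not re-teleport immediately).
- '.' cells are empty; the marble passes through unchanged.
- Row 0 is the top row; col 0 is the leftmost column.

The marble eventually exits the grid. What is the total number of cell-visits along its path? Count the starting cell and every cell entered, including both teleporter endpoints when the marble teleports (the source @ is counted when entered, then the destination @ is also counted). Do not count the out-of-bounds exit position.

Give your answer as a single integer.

Step 1: enter (2,0), '.' pass, move right to (2,1)
Step 2: enter (2,1), '.' pass, move right to (2,2)
Step 3: enter (2,2), '.' pass, move right to (2,3)
Step 4: enter (2,3), '.' pass, move right to (2,4)
Step 5: enter (2,4), '.' pass, move right to (2,5)
Step 6: enter (2,5), '.' pass, move right to (2,6)
Step 7: enter (2,6), '.' pass, move right to (2,7)
Step 8: enter (2,7), '.' pass, move right to (2,8)
Step 9: enter (2,8), '.' pass, move right to (2,9)
Step 10: at (2,9) — EXIT via right edge, pos 2
Path length (cell visits): 9

Answer: 9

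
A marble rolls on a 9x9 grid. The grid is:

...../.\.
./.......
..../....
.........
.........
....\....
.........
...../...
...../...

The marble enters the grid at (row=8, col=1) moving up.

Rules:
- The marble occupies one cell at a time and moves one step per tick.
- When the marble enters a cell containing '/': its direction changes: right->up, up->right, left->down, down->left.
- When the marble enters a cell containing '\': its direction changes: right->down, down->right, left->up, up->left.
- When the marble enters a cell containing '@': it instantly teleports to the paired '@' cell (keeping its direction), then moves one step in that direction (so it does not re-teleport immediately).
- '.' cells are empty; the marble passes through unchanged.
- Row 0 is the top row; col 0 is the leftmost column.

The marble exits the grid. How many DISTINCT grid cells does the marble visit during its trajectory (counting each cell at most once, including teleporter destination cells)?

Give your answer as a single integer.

Answer: 15

Derivation:
Step 1: enter (8,1), '.' pass, move up to (7,1)
Step 2: enter (7,1), '.' pass, move up to (6,1)
Step 3: enter (6,1), '.' pass, move up to (5,1)
Step 4: enter (5,1), '.' pass, move up to (4,1)
Step 5: enter (4,1), '.' pass, move up to (3,1)
Step 6: enter (3,1), '.' pass, move up to (2,1)
Step 7: enter (2,1), '.' pass, move up to (1,1)
Step 8: enter (1,1), '/' deflects up->right, move right to (1,2)
Step 9: enter (1,2), '.' pass, move right to (1,3)
Step 10: enter (1,3), '.' pass, move right to (1,4)
Step 11: enter (1,4), '.' pass, move right to (1,5)
Step 12: enter (1,5), '.' pass, move right to (1,6)
Step 13: enter (1,6), '.' pass, move right to (1,7)
Step 14: enter (1,7), '.' pass, move right to (1,8)
Step 15: enter (1,8), '.' pass, move right to (1,9)
Step 16: at (1,9) — EXIT via right edge, pos 1
Distinct cells visited: 15 (path length 15)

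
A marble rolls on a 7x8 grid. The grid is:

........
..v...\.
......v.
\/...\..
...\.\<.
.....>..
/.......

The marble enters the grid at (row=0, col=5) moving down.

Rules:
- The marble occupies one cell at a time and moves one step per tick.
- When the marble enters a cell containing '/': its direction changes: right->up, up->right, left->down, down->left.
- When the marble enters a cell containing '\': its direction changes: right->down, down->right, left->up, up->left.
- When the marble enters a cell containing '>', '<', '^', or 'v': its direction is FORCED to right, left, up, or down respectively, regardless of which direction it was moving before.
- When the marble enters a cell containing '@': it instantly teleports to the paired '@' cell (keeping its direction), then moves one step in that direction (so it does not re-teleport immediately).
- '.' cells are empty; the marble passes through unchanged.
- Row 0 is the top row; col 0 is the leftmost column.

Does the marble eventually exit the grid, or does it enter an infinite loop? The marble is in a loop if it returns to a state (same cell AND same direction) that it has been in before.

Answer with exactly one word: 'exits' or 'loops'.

Step 1: enter (0,5), '.' pass, move down to (1,5)
Step 2: enter (1,5), '.' pass, move down to (2,5)
Step 3: enter (2,5), '.' pass, move down to (3,5)
Step 4: enter (3,5), '\' deflects down->right, move right to (3,6)
Step 5: enter (3,6), '.' pass, move right to (3,7)
Step 6: enter (3,7), '.' pass, move right to (3,8)
Step 7: at (3,8) — EXIT via right edge, pos 3

Answer: exits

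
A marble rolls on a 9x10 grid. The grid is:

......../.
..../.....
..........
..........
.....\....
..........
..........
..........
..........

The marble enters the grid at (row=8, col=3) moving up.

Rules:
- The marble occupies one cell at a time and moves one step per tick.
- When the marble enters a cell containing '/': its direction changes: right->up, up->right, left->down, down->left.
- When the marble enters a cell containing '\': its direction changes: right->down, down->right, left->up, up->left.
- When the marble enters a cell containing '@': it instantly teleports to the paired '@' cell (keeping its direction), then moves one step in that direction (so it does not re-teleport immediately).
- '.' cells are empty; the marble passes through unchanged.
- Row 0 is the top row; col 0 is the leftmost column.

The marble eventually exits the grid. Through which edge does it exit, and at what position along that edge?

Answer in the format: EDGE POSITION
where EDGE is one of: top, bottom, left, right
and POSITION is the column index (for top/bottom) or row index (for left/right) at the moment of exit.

Answer: top 3

Derivation:
Step 1: enter (8,3), '.' pass, move up to (7,3)
Step 2: enter (7,3), '.' pass, move up to (6,3)
Step 3: enter (6,3), '.' pass, move up to (5,3)
Step 4: enter (5,3), '.' pass, move up to (4,3)
Step 5: enter (4,3), '.' pass, move up to (3,3)
Step 6: enter (3,3), '.' pass, move up to (2,3)
Step 7: enter (2,3), '.' pass, move up to (1,3)
Step 8: enter (1,3), '.' pass, move up to (0,3)
Step 9: enter (0,3), '.' pass, move up to (-1,3)
Step 10: at (-1,3) — EXIT via top edge, pos 3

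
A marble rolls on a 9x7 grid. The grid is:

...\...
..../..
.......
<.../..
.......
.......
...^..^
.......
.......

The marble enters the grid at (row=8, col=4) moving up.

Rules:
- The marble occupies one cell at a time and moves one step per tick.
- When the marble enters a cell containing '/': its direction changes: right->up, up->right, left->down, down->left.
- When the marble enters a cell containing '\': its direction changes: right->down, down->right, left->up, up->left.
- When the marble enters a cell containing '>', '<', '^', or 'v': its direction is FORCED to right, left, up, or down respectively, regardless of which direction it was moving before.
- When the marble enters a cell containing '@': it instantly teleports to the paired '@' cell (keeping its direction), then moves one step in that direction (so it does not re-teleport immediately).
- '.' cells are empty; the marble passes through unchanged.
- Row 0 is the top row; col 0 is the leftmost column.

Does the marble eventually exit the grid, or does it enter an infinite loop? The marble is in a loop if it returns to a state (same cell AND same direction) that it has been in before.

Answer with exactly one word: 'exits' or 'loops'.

Step 1: enter (8,4), '.' pass, move up to (7,4)
Step 2: enter (7,4), '.' pass, move up to (6,4)
Step 3: enter (6,4), '.' pass, move up to (5,4)
Step 4: enter (5,4), '.' pass, move up to (4,4)
Step 5: enter (4,4), '.' pass, move up to (3,4)
Step 6: enter (3,4), '/' deflects up->right, move right to (3,5)
Step 7: enter (3,5), '.' pass, move right to (3,6)
Step 8: enter (3,6), '.' pass, move right to (3,7)
Step 9: at (3,7) — EXIT via right edge, pos 3

Answer: exits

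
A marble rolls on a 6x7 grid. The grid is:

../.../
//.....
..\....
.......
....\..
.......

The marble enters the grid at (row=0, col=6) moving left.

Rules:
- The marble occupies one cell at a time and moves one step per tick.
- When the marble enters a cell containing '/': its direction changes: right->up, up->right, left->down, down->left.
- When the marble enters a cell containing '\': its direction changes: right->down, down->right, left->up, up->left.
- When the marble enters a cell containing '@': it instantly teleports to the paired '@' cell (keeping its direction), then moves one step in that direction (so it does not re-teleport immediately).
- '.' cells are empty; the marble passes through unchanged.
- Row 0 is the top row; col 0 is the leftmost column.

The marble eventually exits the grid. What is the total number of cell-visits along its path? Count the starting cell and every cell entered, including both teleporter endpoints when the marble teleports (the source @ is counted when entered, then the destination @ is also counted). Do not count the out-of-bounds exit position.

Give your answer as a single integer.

Answer: 6

Derivation:
Step 1: enter (0,6), '/' deflects left->down, move down to (1,6)
Step 2: enter (1,6), '.' pass, move down to (2,6)
Step 3: enter (2,6), '.' pass, move down to (3,6)
Step 4: enter (3,6), '.' pass, move down to (4,6)
Step 5: enter (4,6), '.' pass, move down to (5,6)
Step 6: enter (5,6), '.' pass, move down to (6,6)
Step 7: at (6,6) — EXIT via bottom edge, pos 6
Path length (cell visits): 6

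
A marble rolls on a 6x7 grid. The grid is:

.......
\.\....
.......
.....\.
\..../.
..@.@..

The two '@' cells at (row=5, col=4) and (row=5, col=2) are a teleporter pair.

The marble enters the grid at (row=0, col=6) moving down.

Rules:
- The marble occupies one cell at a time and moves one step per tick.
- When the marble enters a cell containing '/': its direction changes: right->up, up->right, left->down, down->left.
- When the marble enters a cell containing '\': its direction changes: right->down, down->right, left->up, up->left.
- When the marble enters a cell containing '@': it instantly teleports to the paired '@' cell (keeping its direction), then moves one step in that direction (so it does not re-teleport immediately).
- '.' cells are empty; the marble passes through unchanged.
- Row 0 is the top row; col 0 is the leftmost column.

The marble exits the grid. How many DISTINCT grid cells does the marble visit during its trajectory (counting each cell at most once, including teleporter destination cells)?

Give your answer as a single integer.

Step 1: enter (0,6), '.' pass, move down to (1,6)
Step 2: enter (1,6), '.' pass, move down to (2,6)
Step 3: enter (2,6), '.' pass, move down to (3,6)
Step 4: enter (3,6), '.' pass, move down to (4,6)
Step 5: enter (4,6), '.' pass, move down to (5,6)
Step 6: enter (5,6), '.' pass, move down to (6,6)
Step 7: at (6,6) — EXIT via bottom edge, pos 6
Distinct cells visited: 6 (path length 6)

Answer: 6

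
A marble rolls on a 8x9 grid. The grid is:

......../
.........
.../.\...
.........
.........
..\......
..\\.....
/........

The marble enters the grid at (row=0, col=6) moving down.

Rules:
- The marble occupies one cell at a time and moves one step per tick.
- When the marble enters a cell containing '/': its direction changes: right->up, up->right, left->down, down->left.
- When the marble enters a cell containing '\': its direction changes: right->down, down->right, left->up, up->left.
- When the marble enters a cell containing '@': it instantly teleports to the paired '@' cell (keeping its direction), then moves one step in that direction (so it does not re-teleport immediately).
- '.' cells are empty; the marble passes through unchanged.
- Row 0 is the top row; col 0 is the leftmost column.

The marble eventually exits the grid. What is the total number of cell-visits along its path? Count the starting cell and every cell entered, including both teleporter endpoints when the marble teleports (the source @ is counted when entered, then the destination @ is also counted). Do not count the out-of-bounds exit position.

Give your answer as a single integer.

Answer: 8

Derivation:
Step 1: enter (0,6), '.' pass, move down to (1,6)
Step 2: enter (1,6), '.' pass, move down to (2,6)
Step 3: enter (2,6), '.' pass, move down to (3,6)
Step 4: enter (3,6), '.' pass, move down to (4,6)
Step 5: enter (4,6), '.' pass, move down to (5,6)
Step 6: enter (5,6), '.' pass, move down to (6,6)
Step 7: enter (6,6), '.' pass, move down to (7,6)
Step 8: enter (7,6), '.' pass, move down to (8,6)
Step 9: at (8,6) — EXIT via bottom edge, pos 6
Path length (cell visits): 8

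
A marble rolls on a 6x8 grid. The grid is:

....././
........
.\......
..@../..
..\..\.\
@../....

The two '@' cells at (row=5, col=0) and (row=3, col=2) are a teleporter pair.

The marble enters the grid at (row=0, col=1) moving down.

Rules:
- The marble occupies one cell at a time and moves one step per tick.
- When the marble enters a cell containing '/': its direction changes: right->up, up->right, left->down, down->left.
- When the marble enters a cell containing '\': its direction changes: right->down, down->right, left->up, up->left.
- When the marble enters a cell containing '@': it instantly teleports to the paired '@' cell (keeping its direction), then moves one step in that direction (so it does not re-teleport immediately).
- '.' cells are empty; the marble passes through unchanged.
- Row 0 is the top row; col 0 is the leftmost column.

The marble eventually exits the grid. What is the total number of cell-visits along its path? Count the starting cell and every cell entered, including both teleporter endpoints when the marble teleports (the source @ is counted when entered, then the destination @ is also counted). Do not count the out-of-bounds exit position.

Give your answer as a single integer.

Answer: 9

Derivation:
Step 1: enter (0,1), '.' pass, move down to (1,1)
Step 2: enter (1,1), '.' pass, move down to (2,1)
Step 3: enter (2,1), '\' deflects down->right, move right to (2,2)
Step 4: enter (2,2), '.' pass, move right to (2,3)
Step 5: enter (2,3), '.' pass, move right to (2,4)
Step 6: enter (2,4), '.' pass, move right to (2,5)
Step 7: enter (2,5), '.' pass, move right to (2,6)
Step 8: enter (2,6), '.' pass, move right to (2,7)
Step 9: enter (2,7), '.' pass, move right to (2,8)
Step 10: at (2,8) — EXIT via right edge, pos 2
Path length (cell visits): 9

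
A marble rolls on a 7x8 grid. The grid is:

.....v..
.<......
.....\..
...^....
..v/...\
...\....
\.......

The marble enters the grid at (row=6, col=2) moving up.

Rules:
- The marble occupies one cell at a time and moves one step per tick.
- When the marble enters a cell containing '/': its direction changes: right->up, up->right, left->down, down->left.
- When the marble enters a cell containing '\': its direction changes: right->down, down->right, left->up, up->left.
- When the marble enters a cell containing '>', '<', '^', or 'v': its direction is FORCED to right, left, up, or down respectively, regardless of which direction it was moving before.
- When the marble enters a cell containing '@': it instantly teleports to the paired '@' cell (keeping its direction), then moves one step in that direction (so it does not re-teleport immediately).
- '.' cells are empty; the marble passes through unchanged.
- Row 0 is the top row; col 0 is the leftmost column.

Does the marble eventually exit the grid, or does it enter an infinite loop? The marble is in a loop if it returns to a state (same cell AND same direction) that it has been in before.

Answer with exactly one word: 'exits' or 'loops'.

Answer: exits

Derivation:
Step 1: enter (6,2), '.' pass, move up to (5,2)
Step 2: enter (5,2), '.' pass, move up to (4,2)
Step 3: enter (4,2), 'v' forces up->down, move down to (5,2)
Step 4: enter (5,2), '.' pass, move down to (6,2)
Step 5: enter (6,2), '.' pass, move down to (7,2)
Step 6: at (7,2) — EXIT via bottom edge, pos 2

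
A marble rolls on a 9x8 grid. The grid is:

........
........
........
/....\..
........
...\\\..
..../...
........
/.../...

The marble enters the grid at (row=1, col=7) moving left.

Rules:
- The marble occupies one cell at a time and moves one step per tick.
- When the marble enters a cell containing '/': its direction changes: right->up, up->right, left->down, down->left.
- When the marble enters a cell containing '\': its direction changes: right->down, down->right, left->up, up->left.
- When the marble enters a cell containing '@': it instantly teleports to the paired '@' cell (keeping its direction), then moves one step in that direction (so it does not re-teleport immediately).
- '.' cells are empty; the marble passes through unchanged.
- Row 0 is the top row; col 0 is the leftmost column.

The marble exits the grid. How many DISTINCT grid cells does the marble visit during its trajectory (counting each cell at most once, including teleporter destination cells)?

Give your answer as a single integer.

Step 1: enter (1,7), '.' pass, move left to (1,6)
Step 2: enter (1,6), '.' pass, move left to (1,5)
Step 3: enter (1,5), '.' pass, move left to (1,4)
Step 4: enter (1,4), '.' pass, move left to (1,3)
Step 5: enter (1,3), '.' pass, move left to (1,2)
Step 6: enter (1,2), '.' pass, move left to (1,1)
Step 7: enter (1,1), '.' pass, move left to (1,0)
Step 8: enter (1,0), '.' pass, move left to (1,-1)
Step 9: at (1,-1) — EXIT via left edge, pos 1
Distinct cells visited: 8 (path length 8)

Answer: 8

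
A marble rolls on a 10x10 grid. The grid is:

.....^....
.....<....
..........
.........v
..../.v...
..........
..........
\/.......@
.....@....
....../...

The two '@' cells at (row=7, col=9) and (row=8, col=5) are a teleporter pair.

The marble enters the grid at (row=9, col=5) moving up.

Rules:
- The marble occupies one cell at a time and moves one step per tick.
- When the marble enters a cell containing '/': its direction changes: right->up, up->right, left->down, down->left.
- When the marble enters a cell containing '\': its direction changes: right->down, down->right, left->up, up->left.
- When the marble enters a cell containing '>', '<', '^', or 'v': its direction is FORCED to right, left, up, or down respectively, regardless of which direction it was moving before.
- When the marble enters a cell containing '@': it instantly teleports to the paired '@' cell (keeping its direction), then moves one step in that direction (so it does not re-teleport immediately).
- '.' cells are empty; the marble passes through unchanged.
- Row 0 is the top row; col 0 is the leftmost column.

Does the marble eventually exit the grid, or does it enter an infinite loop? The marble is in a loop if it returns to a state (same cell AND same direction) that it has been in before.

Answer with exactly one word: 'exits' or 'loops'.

Step 1: enter (9,5), '.' pass, move up to (8,5)
Step 2: enter (8,5), '@' teleport (8,5)->(7,9), also enter (7,9), move up to (6,9)
Step 3: enter (6,9), '.' pass, move up to (5,9)
Step 4: enter (5,9), '.' pass, move up to (4,9)
Step 5: enter (4,9), '.' pass, move up to (3,9)
Step 6: enter (3,9), 'v' forces up->down, move down to (4,9)
Step 7: enter (4,9), '.' pass, move down to (5,9)
Step 8: enter (5,9), '.' pass, move down to (6,9)
Step 9: enter (6,9), '.' pass, move down to (7,9)
Step 10: enter (7,9), '@' teleport (7,9)->(8,5), also enter (8,5), move down to (9,5)
Step 11: enter (9,5), '.' pass, move down to (10,5)
Step 12: at (10,5) — EXIT via bottom edge, pos 5

Answer: exits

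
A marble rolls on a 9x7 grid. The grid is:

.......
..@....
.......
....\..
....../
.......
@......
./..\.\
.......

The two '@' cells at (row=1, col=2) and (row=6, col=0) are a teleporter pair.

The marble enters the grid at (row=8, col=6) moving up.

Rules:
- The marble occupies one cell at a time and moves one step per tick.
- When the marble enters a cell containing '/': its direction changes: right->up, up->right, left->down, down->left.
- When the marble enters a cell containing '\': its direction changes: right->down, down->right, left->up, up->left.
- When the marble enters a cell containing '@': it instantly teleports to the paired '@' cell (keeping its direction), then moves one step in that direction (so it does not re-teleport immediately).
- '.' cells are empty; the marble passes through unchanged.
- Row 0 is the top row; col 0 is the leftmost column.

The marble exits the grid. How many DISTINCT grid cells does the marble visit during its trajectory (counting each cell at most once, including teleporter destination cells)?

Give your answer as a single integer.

Answer: 12

Derivation:
Step 1: enter (8,6), '.' pass, move up to (7,6)
Step 2: enter (7,6), '\' deflects up->left, move left to (7,5)
Step 3: enter (7,5), '.' pass, move left to (7,4)
Step 4: enter (7,4), '\' deflects left->up, move up to (6,4)
Step 5: enter (6,4), '.' pass, move up to (5,4)
Step 6: enter (5,4), '.' pass, move up to (4,4)
Step 7: enter (4,4), '.' pass, move up to (3,4)
Step 8: enter (3,4), '\' deflects up->left, move left to (3,3)
Step 9: enter (3,3), '.' pass, move left to (3,2)
Step 10: enter (3,2), '.' pass, move left to (3,1)
Step 11: enter (3,1), '.' pass, move left to (3,0)
Step 12: enter (3,0), '.' pass, move left to (3,-1)
Step 13: at (3,-1) — EXIT via left edge, pos 3
Distinct cells visited: 12 (path length 12)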